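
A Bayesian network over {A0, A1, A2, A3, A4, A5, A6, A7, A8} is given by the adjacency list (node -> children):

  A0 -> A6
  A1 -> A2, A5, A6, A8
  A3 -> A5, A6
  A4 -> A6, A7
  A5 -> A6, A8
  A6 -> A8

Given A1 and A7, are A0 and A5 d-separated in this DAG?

Yes

Enumerating the 6 paths from A0 to A5 and testing each for blocking by {A1, A7}:
  1. A0 → A6 ← A5 — A6:collider[blocks] ⇒ blocked
  2. A0 → A6 ← A3 → A5 — A6:collider[blocks]; A3:fork[open] ⇒ blocked
  3. A0 → A6 ← A1 → A5 — A6:collider[blocks]; A1:fork[blocks] ⇒ blocked
  4. A0 → A6 ← A1 → A8 ← A5 — A6:collider[blocks]; A1:fork[blocks]; A8:collider[blocks] ⇒ blocked
  5. A0 → A6 → A8 ← A5 — A6:chain[open]; A8:collider[blocks] ⇒ blocked
  6. A0 → A6 → A8 ← A1 → A5 — A6:chain[open]; A8:collider[blocks]; A1:fork[blocks] ⇒ blocked
Since every path is blocked, d-separation holds.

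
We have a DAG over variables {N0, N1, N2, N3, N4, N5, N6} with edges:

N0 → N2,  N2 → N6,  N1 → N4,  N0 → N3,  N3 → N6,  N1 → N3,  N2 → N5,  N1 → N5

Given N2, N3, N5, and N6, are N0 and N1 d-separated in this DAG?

No — N0 and N1 are not d-separated given {N2, N3, N5, N6}.

There are 4 undirected paths between N0 and N1; checking each against the conditioning set {N2, N3, N5, N6}:
Path 1: N0 → N2 → N6 ← N3 ← N1
  N2 is a chain here and N2 is conditioned on, so the path is blocked at N2.
Path 2: N0 → N2 → N5 ← N1
  N2 is a chain here and N2 is conditioned on, so the path is blocked at N2.
Path 3: N0 → N3 → N6 ← N2 → N5 ← N1
  N3 is a chain here and N3 is conditioned on, so the path is blocked at N3.
Path 4: N0 → N3 ← N1
  N3 is a collider and N3 is conditioned on, which opens it — no node blocks this path, so it is active.
At least one path is unblocked, so d-separation fails.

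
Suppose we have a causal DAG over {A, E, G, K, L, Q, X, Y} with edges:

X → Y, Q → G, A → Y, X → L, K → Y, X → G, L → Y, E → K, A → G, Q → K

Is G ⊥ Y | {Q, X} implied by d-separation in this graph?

No

There are 4 undirected paths between G and Y; checking each against the conditioning set {Q, X}:
Path 1: G ← X → L → Y
  X is a fork here and X is conditioned on, so the path is blocked at X.
Path 2: G ← X → Y
  X is a fork here and X is conditioned on, so the path is blocked at X.
Path 3: G ← Q → K → Y
  Q is a fork here and Q is conditioned on, so the path is blocked at Q.
Path 4: G ← A → Y
  A is a fork and A is not conditioned on — no node blocks this path, so it is active.
Because an active path exists, G and Y are not d-separated.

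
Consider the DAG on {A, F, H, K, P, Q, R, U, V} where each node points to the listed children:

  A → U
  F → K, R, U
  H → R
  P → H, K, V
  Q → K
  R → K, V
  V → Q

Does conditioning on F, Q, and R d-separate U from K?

There are 6 undirected paths between U and K; checking each against the conditioning set {F, Q, R}:
Path 1: U ← F → R ← H ← P → V → Q → K
  F is a fork here and F is conditioned on, so the path is blocked at F.
Path 2: U ← F → R ← H ← P → K
  F is a fork here and F is conditioned on, so the path is blocked at F.
Path 3: U ← F → R → V → Q → K
  F is a fork here and F is conditioned on, so the path is blocked at F.
Path 4: U ← F → R → V ← P → K
  F is a fork here and F is conditioned on, so the path is blocked at F.
Path 5: U ← F → R → K
  F is a fork here and F is conditioned on, so the path is blocked at F.
Path 6: U ← F → K
  F is a fork here and F is conditioned on, so the path is blocked at F.
Every path is blocked, so U and K are d-separated given {F, Q, R}.

Yes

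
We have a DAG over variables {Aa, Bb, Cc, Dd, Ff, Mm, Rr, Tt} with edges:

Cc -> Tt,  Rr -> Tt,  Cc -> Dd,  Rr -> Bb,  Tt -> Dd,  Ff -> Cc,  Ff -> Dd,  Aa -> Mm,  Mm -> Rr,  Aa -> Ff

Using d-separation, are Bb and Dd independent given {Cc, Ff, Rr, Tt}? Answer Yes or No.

6 paths connect Bb and Dd; each must be blocked for d-separation to hold:
Path 1: Bb ← Rr → Tt ← Cc ← Ff → Dd
  Rr is a fork here and Rr is conditioned on, so the path is blocked at Rr.
Path 2: Bb ← Rr → Tt ← Cc → Dd
  Rr is a fork here and Rr is conditioned on, so the path is blocked at Rr.
Path 3: Bb ← Rr → Tt → Dd
  Rr is a fork here and Rr is conditioned on, so the path is blocked at Rr.
Path 4: Bb ← Rr ← Mm ← Aa → Ff → Cc → Tt → Dd
  Rr is a chain here and Rr is conditioned on, so the path is blocked at Rr.
Path 5: Bb ← Rr ← Mm ← Aa → Ff → Cc → Dd
  Rr is a chain here and Rr is conditioned on, so the path is blocked at Rr.
Path 6: Bb ← Rr ← Mm ← Aa → Ff → Dd
  Rr is a chain here and Rr is conditioned on, so the path is blocked at Rr.
All paths are blocked; Bb ⊥ Dd | {Cc, Ff, Rr, Tt} holds.

Yes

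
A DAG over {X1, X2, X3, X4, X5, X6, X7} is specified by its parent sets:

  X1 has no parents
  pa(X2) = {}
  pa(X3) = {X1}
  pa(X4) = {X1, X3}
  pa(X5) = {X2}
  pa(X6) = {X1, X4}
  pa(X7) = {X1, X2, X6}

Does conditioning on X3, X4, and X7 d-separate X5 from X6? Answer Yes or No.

No

Enumerating the 4 paths from X5 to X6 and testing each for blocking by {X3, X4, X7}:
  1. X5 ← X2 → X7 ← X1 → X4 → X6 — X2:fork[open]; X7:collider[open]; X1:fork[open]; X4:chain[blocks] ⇒ blocked
  2. X5 ← X2 → X7 ← X1 → X3 → X4 → X6 — X2:fork[open]; X7:collider[open]; X1:fork[open]; X3:chain[blocks]; X4:chain[blocks] ⇒ blocked
  3. X5 ← X2 → X7 ← X1 → X6 — X2:fork[open]; X7:collider[open]; X1:fork[open] ⇒ active
  4. X5 ← X2 → X7 ← X6 — X2:fork[open]; X7:collider[open] ⇒ active
Because an active path exists, X5 and X6 are not d-separated.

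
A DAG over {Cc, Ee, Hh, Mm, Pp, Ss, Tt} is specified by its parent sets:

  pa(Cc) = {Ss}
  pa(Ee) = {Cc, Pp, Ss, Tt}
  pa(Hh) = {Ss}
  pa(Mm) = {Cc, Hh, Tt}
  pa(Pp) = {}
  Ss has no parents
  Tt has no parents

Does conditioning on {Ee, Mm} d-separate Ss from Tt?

No

There are 6 undirected paths between Ss and Tt; checking each against the conditioning set {Ee, Mm}:
Path 1: Ss → Ee ← Cc → Mm ← Tt
  Ee is a collider and Ee is conditioned on, which opens it; Cc is a fork and Cc is not conditioned on; Mm is a collider and Mm is conditioned on, which opens it — no node blocks this path, so it is active.
Path 2: Ss → Ee ← Tt
  Ee is a collider and Ee is conditioned on, which opens it — no node blocks this path, so it is active.
Path 3: Ss → Cc → Mm ← Tt
  Cc is a chain and Cc is not conditioned on; Mm is a collider and Mm is conditioned on, which opens it — no node blocks this path, so it is active.
Path 4: Ss → Cc → Ee ← Tt
  Cc is a chain and Cc is not conditioned on; Ee is a collider and Ee is conditioned on, which opens it — no node blocks this path, so it is active.
Path 5: Ss → Hh → Mm ← Cc → Ee ← Tt
  Hh is a chain and Hh is not conditioned on; Mm is a collider and Mm is conditioned on, which opens it; Cc is a fork and Cc is not conditioned on; Ee is a collider and Ee is conditioned on, which opens it — no node blocks this path, so it is active.
Path 6: Ss → Hh → Mm ← Tt
  Hh is a chain and Hh is not conditioned on; Mm is a collider and Mm is conditioned on, which opens it — no node blocks this path, so it is active.
Since the path Ss → Ee ← Cc → Mm ← Tt is active, Ss and Tt are not d-separated given {Ee, Mm}.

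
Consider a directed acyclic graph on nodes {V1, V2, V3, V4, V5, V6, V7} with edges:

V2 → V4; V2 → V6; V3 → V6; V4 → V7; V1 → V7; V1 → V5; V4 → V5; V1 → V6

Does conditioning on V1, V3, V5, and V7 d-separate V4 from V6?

Enumerating the 3 paths from V4 to V6 and testing each for blocking by {V1, V3, V5, V7}:
Path 1: V4 → V7 ← V1 → V6
  V1 is a fork here and V1 is conditioned on, so the path is blocked at V1.
Path 2: V4 → V5 ← V1 → V6
  V1 is a fork here and V1 is conditioned on, so the path is blocked at V1.
Path 3: V4 ← V2 → V6
  V2 is a fork and V2 is not conditioned on — no node blocks this path, so it is active.
Since the path V4 ← V2 → V6 is active, V4 and V6 are not d-separated given {V1, V3, V5, V7}.

No — V4 and V6 are not d-separated given {V1, V3, V5, V7}.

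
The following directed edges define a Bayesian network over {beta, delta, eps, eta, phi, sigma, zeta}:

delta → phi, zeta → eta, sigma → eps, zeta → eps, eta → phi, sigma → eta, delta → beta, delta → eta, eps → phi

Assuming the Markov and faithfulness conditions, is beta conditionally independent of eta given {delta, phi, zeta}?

There are 4 undirected paths between beta and eta; checking each against the conditioning set {delta, phi, zeta}:
Path 1: beta ← delta → phi ← eps ← zeta → eta
  delta is a fork here and delta is conditioned on, so the path is blocked at delta.
Path 2: beta ← delta → phi ← eps ← sigma → eta
  delta is a fork here and delta is conditioned on, so the path is blocked at delta.
Path 3: beta ← delta → phi ← eta
  delta is a fork here and delta is conditioned on, so the path is blocked at delta.
Path 4: beta ← delta → eta
  delta is a fork here and delta is conditioned on, so the path is blocked at delta.
Since every path is blocked, d-separation holds.

Yes — beta and eta are d-separated given {delta, phi, zeta}.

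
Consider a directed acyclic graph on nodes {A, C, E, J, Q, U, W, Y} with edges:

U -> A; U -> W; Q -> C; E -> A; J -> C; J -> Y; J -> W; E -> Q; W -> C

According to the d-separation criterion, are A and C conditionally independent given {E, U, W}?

We examine all 3 paths between A and C:
Path 1: A ← E → Q → C
  E is a fork here and E is conditioned on, so the path is blocked at E.
Path 2: A ← U → W ← J → C
  U is a fork here and U is conditioned on, so the path is blocked at U.
Path 3: A ← U → W → C
  U is a fork here and U is conditioned on, so the path is blocked at U.
Since every path is blocked, d-separation holds.

Yes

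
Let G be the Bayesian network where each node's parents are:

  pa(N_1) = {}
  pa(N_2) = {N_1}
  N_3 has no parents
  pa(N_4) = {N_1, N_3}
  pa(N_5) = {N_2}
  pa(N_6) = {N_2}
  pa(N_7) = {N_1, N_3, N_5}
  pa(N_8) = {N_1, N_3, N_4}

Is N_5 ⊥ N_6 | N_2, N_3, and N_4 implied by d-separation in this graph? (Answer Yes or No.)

Yes — N_5 and N_6 are d-separated given {N_2, N_3, N_4}.

There are 6 undirected paths between N_5 and N_6; checking each against the conditioning set {N_2, N_3, N_4}:
Path 1: N_5 → N_7 ← N_1 → N_2 → N_6
  N_7 is a collider here and neither N_7 nor any of its descendants is conditioned on, so the collider stays closed — the path is blocked at N_7.
Path 2: N_5 → N_7 ← N_3 → N_4 ← N_1 → N_2 → N_6
  N_7 is a collider here and neither N_7 nor any of its descendants is conditioned on, so the collider stays closed — the path is blocked at N_7.
Path 3: N_5 → N_7 ← N_3 → N_4 → N_8 ← N_1 → N_2 → N_6
  N_7 is a collider here and neither N_7 nor any of its descendants is conditioned on, so the collider stays closed — the path is blocked at N_7.
Path 4: N_5 → N_7 ← N_3 → N_8 ← N_4 ← N_1 → N_2 → N_6
  N_7 is a collider here and neither N_7 nor any of its descendants is conditioned on, so the collider stays closed — the path is blocked at N_7.
Path 5: N_5 → N_7 ← N_3 → N_8 ← N_1 → N_2 → N_6
  N_7 is a collider here and neither N_7 nor any of its descendants is conditioned on, so the collider stays closed — the path is blocked at N_7.
Path 6: N_5 ← N_2 → N_6
  N_2 is a fork here and N_2 is conditioned on, so the path is blocked at N_2.
Every path is blocked, so N_5 and N_6 are d-separated given {N_2, N_3, N_4}.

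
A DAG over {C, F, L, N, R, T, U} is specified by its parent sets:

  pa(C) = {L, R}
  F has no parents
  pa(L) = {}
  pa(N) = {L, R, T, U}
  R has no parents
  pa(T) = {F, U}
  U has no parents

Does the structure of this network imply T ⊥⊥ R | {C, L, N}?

No

We examine all 4 paths between T and R:
  1. T → N ← L → C ← R — N:collider[open]; L:fork[blocks]; C:collider[open] ⇒ blocked
  2. T → N ← R — N:collider[open] ⇒ active
  3. T ← U → N ← L → C ← R — U:fork[open]; N:collider[open]; L:fork[blocks]; C:collider[open] ⇒ blocked
  4. T ← U → N ← R — U:fork[open]; N:collider[open] ⇒ active
Because an active path exists, T and R are not d-separated.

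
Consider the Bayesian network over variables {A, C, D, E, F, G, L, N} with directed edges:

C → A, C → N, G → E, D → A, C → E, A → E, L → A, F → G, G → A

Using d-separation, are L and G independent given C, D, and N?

Yes — L and G are d-separated given {C, D, N}.

Enumerating the 3 paths from L to G and testing each for blocking by {C, D, N}:
  1. L → A ← C → E ← G — A:collider[blocks]; C:fork[blocks]; E:collider[blocks] ⇒ blocked
  2. L → A ← G — A:collider[blocks] ⇒ blocked
  3. L → A → E ← G — A:chain[open]; E:collider[blocks] ⇒ blocked
Every path is blocked, so L and G are d-separated given {C, D, N}.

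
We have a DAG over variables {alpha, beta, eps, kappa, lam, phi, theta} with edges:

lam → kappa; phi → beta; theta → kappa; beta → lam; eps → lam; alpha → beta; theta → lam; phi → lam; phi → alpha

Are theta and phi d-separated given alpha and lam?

Enumerating the 6 paths from theta to phi and testing each for blocking by {alpha, lam}:
Path 1: theta → lam ← phi
  lam is a collider and lam is conditioned on, which opens it — no node blocks this path, so it is active.
Path 2: theta → lam ← beta ← alpha ← phi
  alpha is a chain here and alpha is conditioned on, so the path is blocked at alpha.
Path 3: theta → lam ← beta ← phi
  lam is a collider and lam is conditioned on, which opens it; beta is a chain and beta is not conditioned on — no node blocks this path, so it is active.
Path 4: theta → kappa ← lam ← phi
  kappa is a collider here and neither kappa nor any of its descendants is conditioned on, so the collider stays closed — the path is blocked at kappa.
Path 5: theta → kappa ← lam ← beta ← alpha ← phi
  kappa is a collider here and neither kappa nor any of its descendants is conditioned on, so the collider stays closed — the path is blocked at kappa.
Path 6: theta → kappa ← lam ← beta ← phi
  kappa is a collider here and neither kappa nor any of its descendants is conditioned on, so the collider stays closed — the path is blocked at kappa.
Because an active path exists, theta and phi are not d-separated.

No — theta and phi are not d-separated given {alpha, lam}.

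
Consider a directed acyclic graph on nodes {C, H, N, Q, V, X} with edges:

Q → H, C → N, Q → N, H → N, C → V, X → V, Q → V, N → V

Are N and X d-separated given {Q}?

We examine all 4 paths between N and X:
Path 1: N ← Q → V ← X
  Q is a fork here and Q is conditioned on, so the path is blocked at Q.
Path 2: N ← H ← Q → V ← X
  Q is a fork here and Q is conditioned on, so the path is blocked at Q.
Path 3: N → V ← X
  V is a collider here and neither V nor any of its descendants is conditioned on, so the collider stays closed — the path is blocked at V.
Path 4: N ← C → V ← X
  V is a collider here and neither V nor any of its descendants is conditioned on, so the collider stays closed — the path is blocked at V.
Since every path is blocked, d-separation holds.

Yes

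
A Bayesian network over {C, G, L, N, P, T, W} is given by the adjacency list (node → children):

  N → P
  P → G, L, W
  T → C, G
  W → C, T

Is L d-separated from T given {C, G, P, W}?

Yes

Enumerating the 3 paths from L to T and testing each for blocking by {C, G, P, W}:
Path 1: L ← P → G ← T
  P is a fork here and P is conditioned on, so the path is blocked at P.
Path 2: L ← P → W → T
  P is a fork here and P is conditioned on, so the path is blocked at P.
Path 3: L ← P → W → C ← T
  P is a fork here and P is conditioned on, so the path is blocked at P.
All paths are blocked; L ⊥ T | {C, G, P, W} holds.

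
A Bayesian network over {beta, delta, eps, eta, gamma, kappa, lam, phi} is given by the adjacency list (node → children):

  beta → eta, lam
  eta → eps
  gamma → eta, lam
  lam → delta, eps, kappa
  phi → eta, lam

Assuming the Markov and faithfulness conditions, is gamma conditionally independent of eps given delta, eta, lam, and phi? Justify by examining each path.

Enumerating the 6 paths from gamma to eps and testing each for blocking by {delta, eta, lam, phi}:
Path 1: gamma → lam ← beta → eta → eps
  eta is a chain here and eta is conditioned on, so the path is blocked at eta.
Path 2: gamma → lam ← phi → eta → eps
  phi is a fork here and phi is conditioned on, so the path is blocked at phi.
Path 3: gamma → lam → eps
  lam is a chain here and lam is conditioned on, so the path is blocked at lam.
Path 4: gamma → eta ← beta → lam → eps
  lam is a chain here and lam is conditioned on, so the path is blocked at lam.
Path 5: gamma → eta ← phi → lam → eps
  phi is a fork here and phi is conditioned on, so the path is blocked at phi.
Path 6: gamma → eta → eps
  eta is a chain here and eta is conditioned on, so the path is blocked at eta.
Every path is blocked, so gamma and eps are d-separated given {delta, eta, lam, phi}.

Yes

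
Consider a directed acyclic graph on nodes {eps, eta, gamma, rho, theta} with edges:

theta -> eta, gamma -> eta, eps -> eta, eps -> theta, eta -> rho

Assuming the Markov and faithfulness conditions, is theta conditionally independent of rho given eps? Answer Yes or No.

No

There are 2 undirected paths between theta and rho; checking each against the conditioning set {eps}:
Path 1: theta ← eps → eta → rho
  eps is a fork here and eps is conditioned on, so the path is blocked at eps.
Path 2: theta → eta → rho
  eta is a chain and eta is not conditioned on — no node blocks this path, so it is active.
Because an active path exists, theta and rho are not d-separated.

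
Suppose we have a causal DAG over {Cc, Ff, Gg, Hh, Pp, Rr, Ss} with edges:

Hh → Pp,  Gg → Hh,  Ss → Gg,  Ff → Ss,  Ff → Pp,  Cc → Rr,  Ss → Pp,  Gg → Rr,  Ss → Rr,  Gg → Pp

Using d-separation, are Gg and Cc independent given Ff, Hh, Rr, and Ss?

6 paths connect Gg and Cc; each must be blocked for d-separation to hold:
Path 1: Gg → Hh → Pp ← Ff → Ss → Rr ← Cc
  Hh is a chain here and Hh is conditioned on, so the path is blocked at Hh.
Path 2: Gg → Hh → Pp ← Ss → Rr ← Cc
  Hh is a chain here and Hh is conditioned on, so the path is blocked at Hh.
Path 3: Gg → Pp ← Ff → Ss → Rr ← Cc
  Pp is a collider here and neither Pp nor any of its descendants is conditioned on, so the collider stays closed — the path is blocked at Pp.
Path 4: Gg → Pp ← Ss → Rr ← Cc
  Pp is a collider here and neither Pp nor any of its descendants is conditioned on, so the collider stays closed — the path is blocked at Pp.
Path 5: Gg → Rr ← Cc
  Rr is a collider and Rr is conditioned on, which opens it — no node blocks this path, so it is active.
Path 6: Gg ← Ss → Rr ← Cc
  Ss is a fork here and Ss is conditioned on, so the path is blocked at Ss.
At least one path is unblocked, so d-separation fails.

No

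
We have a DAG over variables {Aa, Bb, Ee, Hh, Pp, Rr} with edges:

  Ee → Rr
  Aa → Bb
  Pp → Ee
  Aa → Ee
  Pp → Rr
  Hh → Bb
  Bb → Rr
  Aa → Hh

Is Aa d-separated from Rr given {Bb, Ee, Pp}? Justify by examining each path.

There are 4 undirected paths between Aa and Rr; checking each against the conditioning set {Bb, Ee, Pp}:
  1. Aa → Hh → Bb → Rr — Hh:chain[open]; Bb:chain[blocks] ⇒ blocked
  2. Aa → Ee ← Pp → Rr — Ee:collider[open]; Pp:fork[blocks] ⇒ blocked
  3. Aa → Ee → Rr — Ee:chain[blocks] ⇒ blocked
  4. Aa → Bb → Rr — Bb:chain[blocks] ⇒ blocked
Every path is blocked, so Aa and Rr are d-separated given {Bb, Ee, Pp}.

Yes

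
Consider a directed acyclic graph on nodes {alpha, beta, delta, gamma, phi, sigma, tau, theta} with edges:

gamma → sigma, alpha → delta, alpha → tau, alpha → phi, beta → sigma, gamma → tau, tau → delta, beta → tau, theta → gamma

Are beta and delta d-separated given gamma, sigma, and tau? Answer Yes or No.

No

4 paths connect beta and delta; each must be blocked for d-separation to hold:
Path 1: beta → sigma ← gamma → tau → delta
  gamma is a fork here and gamma is conditioned on, so the path is blocked at gamma.
Path 2: beta → sigma ← gamma → tau ← alpha → delta
  gamma is a fork here and gamma is conditioned on, so the path is blocked at gamma.
Path 3: beta → tau → delta
  tau is a chain here and tau is conditioned on, so the path is blocked at tau.
Path 4: beta → tau ← alpha → delta
  tau is a collider and tau is conditioned on, which opens it; alpha is a fork and alpha is not conditioned on — no node blocks this path, so it is active.
At least one path is unblocked, so d-separation fails.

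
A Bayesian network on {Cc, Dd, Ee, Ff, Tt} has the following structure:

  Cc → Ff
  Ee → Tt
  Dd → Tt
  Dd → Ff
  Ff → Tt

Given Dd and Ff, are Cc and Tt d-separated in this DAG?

Yes

2 paths connect Cc and Tt; each must be blocked for d-separation to hold:
Path 1: Cc → Ff → Tt
  Ff is a chain here and Ff is conditioned on, so the path is blocked at Ff.
Path 2: Cc → Ff ← Dd → Tt
  Dd is a fork here and Dd is conditioned on, so the path is blocked at Dd.
Since every path is blocked, d-separation holds.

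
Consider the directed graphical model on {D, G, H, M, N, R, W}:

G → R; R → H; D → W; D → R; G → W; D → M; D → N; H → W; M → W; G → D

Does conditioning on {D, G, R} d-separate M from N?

Yes

6 paths connect M and N; each must be blocked for d-separation to hold:
  1. M ← D → N — D:fork[blocks] ⇒ blocked
  2. M → W ← D → N — W:collider[blocks]; D:fork[blocks] ⇒ blocked
  3. M → W ← H ← R ← D → N — W:collider[blocks]; H:chain[open]; R:chain[blocks]; D:fork[blocks] ⇒ blocked
  4. M → W ← H ← R ← G → D → N — W:collider[blocks]; H:chain[open]; R:chain[blocks]; G:fork[blocks]; D:chain[blocks] ⇒ blocked
  5. M → W ← G → D → N — W:collider[blocks]; G:fork[blocks]; D:chain[blocks] ⇒ blocked
  6. M → W ← G → R ← D → N — W:collider[blocks]; G:fork[blocks]; R:collider[open]; D:fork[blocks] ⇒ blocked
All paths are blocked; M ⊥ N | {D, G, R} holds.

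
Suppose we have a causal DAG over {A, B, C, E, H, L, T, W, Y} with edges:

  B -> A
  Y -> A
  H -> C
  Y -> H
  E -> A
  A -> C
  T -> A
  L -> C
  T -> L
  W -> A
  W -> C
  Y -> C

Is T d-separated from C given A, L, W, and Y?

Yes

There are 5 undirected paths between T and C; checking each against the conditioning set {A, L, W, Y}:
Path 1: T → A → C
  A is a chain here and A is conditioned on, so the path is blocked at A.
Path 2: T → A ← Y → H → C
  Y is a fork here and Y is conditioned on, so the path is blocked at Y.
Path 3: T → A ← Y → C
  Y is a fork here and Y is conditioned on, so the path is blocked at Y.
Path 4: T → A ← W → C
  W is a fork here and W is conditioned on, so the path is blocked at W.
Path 5: T → L → C
  L is a chain here and L is conditioned on, so the path is blocked at L.
Every path is blocked, so T and C are d-separated given {A, L, W, Y}.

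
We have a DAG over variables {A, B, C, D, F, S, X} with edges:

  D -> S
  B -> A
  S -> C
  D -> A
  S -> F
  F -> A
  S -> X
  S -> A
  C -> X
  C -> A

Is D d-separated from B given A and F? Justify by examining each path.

There are 5 undirected paths between D and B; checking each against the conditioning set {A, F}:
Path 1: D → S → X ← C → A ← B
  X is a collider here and neither X nor any of its descendants is conditioned on, so the collider stays closed — the path is blocked at X.
Path 2: D → S → A ← B
  S is a chain and S is not conditioned on; A is a collider and A is conditioned on, which opens it — no node blocks this path, so it is active.
Path 3: D → S → F → A ← B
  F is a chain here and F is conditioned on, so the path is blocked at F.
Path 4: D → S → C → A ← B
  S is a chain and S is not conditioned on; C is a chain and C is not conditioned on; A is a collider and A is conditioned on, which opens it — no node blocks this path, so it is active.
Path 5: D → A ← B
  A is a collider and A is conditioned on, which opens it — no node blocks this path, so it is active.
At least one path is unblocked, so d-separation fails.

No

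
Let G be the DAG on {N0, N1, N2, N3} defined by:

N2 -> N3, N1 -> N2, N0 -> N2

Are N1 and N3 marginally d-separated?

There is one path between N1 and N3:
Path 1: N1 → N2 → N3
  N2 is a chain and N2 is not conditioned on — no node blocks this path, so it is active.
Because an active path exists, N1 and N3 are not d-separated.

No — N1 and N3 are not d-separated given ∅.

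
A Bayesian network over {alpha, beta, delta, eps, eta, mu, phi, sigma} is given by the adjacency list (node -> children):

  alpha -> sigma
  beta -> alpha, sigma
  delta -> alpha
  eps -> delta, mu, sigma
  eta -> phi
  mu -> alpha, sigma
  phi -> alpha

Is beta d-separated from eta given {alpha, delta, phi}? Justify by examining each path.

Yes — beta and eta are d-separated given {alpha, delta, phi}.

Enumerating the 6 paths from beta to eta and testing each for blocking by {alpha, delta, phi}:
Path 1: beta → alpha ← phi ← eta
  phi is a chain here and phi is conditioned on, so the path is blocked at phi.
Path 2: beta → sigma ← alpha ← phi ← eta
  sigma is a collider here and neither sigma nor any of its descendants is conditioned on, so the collider stays closed — the path is blocked at sigma.
Path 3: beta → sigma ← eps → mu → alpha ← phi ← eta
  sigma is a collider here and neither sigma nor any of its descendants is conditioned on, so the collider stays closed — the path is blocked at sigma.
Path 4: beta → sigma ← eps → delta → alpha ← phi ← eta
  sigma is a collider here and neither sigma nor any of its descendants is conditioned on, so the collider stays closed — the path is blocked at sigma.
Path 5: beta → sigma ← mu → alpha ← phi ← eta
  sigma is a collider here and neither sigma nor any of its descendants is conditioned on, so the collider stays closed — the path is blocked at sigma.
Path 6: beta → sigma ← mu ← eps → delta → alpha ← phi ← eta
  sigma is a collider here and neither sigma nor any of its descendants is conditioned on, so the collider stays closed — the path is blocked at sigma.
All paths are blocked; beta ⊥ eta | {alpha, delta, phi} holds.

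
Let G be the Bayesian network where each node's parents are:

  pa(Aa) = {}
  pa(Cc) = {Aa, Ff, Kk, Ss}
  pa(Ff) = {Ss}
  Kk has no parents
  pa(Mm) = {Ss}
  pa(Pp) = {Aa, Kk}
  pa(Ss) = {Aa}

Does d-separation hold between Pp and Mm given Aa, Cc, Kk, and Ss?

Yes

We examine all 6 paths between Pp and Mm:
  1. Pp ← Kk → Cc ← Ff ← Ss → Mm — Kk:fork[blocks]; Cc:collider[open]; Ff:chain[open]; Ss:fork[blocks] ⇒ blocked
  2. Pp ← Kk → Cc ← Ss → Mm — Kk:fork[blocks]; Cc:collider[open]; Ss:fork[blocks] ⇒ blocked
  3. Pp ← Kk → Cc ← Aa → Ss → Mm — Kk:fork[blocks]; Cc:collider[open]; Aa:fork[blocks]; Ss:chain[blocks] ⇒ blocked
  4. Pp ← Aa → Cc ← Ff ← Ss → Mm — Aa:fork[blocks]; Cc:collider[open]; Ff:chain[open]; Ss:fork[blocks] ⇒ blocked
  5. Pp ← Aa → Cc ← Ss → Mm — Aa:fork[blocks]; Cc:collider[open]; Ss:fork[blocks] ⇒ blocked
  6. Pp ← Aa → Ss → Mm — Aa:fork[blocks]; Ss:chain[blocks] ⇒ blocked
Since every path is blocked, d-separation holds.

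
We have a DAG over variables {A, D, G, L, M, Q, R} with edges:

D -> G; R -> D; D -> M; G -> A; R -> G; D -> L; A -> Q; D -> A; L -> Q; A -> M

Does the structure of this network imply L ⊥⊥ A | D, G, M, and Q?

We examine all 5 paths between L and A:
  1. L ← D ← R → G → A — D:chain[blocks]; R:fork[open]; G:chain[blocks] ⇒ blocked
  2. L ← D → A — D:fork[blocks] ⇒ blocked
  3. L ← D → G → A — D:fork[blocks]; G:chain[blocks] ⇒ blocked
  4. L ← D → M ← A — D:fork[blocks]; M:collider[open] ⇒ blocked
  5. L → Q ← A — Q:collider[open] ⇒ active
Since the path L → Q ← A is active, L and A are not d-separated given {D, G, M, Q}.

No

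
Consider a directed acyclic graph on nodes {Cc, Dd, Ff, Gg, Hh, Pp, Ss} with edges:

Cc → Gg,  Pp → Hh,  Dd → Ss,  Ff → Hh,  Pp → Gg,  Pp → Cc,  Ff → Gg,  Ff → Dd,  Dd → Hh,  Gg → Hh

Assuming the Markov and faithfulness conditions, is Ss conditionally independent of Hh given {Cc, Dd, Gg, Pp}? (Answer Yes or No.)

5 paths connect Ss and Hh; each must be blocked for d-separation to hold:
  1. Ss ← Dd ← Ff → Gg ← Cc ← Pp → Hh — Dd:chain[blocks]; Ff:fork[open]; Gg:collider[open]; Cc:chain[blocks]; Pp:fork[blocks] ⇒ blocked
  2. Ss ← Dd ← Ff → Gg ← Pp → Hh — Dd:chain[blocks]; Ff:fork[open]; Gg:collider[open]; Pp:fork[blocks] ⇒ blocked
  3. Ss ← Dd ← Ff → Gg → Hh — Dd:chain[blocks]; Ff:fork[open]; Gg:chain[blocks] ⇒ blocked
  4. Ss ← Dd ← Ff → Hh — Dd:chain[blocks]; Ff:fork[open] ⇒ blocked
  5. Ss ← Dd → Hh — Dd:fork[blocks] ⇒ blocked
Every path is blocked, so Ss and Hh are d-separated given {Cc, Dd, Gg, Pp}.

Yes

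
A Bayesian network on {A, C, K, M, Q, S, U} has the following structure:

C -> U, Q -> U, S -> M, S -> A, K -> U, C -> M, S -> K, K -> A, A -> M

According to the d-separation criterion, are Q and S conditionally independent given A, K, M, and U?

No

Enumerating the 6 paths from Q to S and testing each for blocking by {A, K, M, U}:
Path 1: Q → U ← K ← S
  K is a chain here and K is conditioned on, so the path is blocked at K.
Path 2: Q → U ← K → A ← S
  K is a fork here and K is conditioned on, so the path is blocked at K.
Path 3: Q → U ← K → A → M ← S
  K is a fork here and K is conditioned on, so the path is blocked at K.
Path 4: Q → U ← C → M ← S
  U is a collider and U is conditioned on, which opens it; C is a fork and C is not conditioned on; M is a collider and M is conditioned on, which opens it — no node blocks this path, so it is active.
Path 5: Q → U ← C → M ← A ← K ← S
  A is a chain here and A is conditioned on, so the path is blocked at A.
Path 6: Q → U ← C → M ← A ← S
  A is a chain here and A is conditioned on, so the path is blocked at A.
Because an active path exists, Q and S are not d-separated.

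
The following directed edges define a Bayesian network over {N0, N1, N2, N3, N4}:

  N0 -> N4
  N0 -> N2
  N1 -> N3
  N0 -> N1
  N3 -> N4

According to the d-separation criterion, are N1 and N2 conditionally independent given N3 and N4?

Enumerating the 2 paths from N1 to N2 and testing each for blocking by {N3, N4}:
Path 1: N1 ← N0 → N2
  N0 is a fork and N0 is not conditioned on — no node blocks this path, so it is active.
Path 2: N1 → N3 → N4 ← N0 → N2
  N3 is a chain here and N3 is conditioned on, so the path is blocked at N3.
Since the path N1 ← N0 → N2 is active, N1 and N2 are not d-separated given {N3, N4}.

No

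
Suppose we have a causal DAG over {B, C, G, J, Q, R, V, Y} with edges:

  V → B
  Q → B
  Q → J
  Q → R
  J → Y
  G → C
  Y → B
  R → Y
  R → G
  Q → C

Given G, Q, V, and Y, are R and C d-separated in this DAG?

Yes

We examine all 4 paths between R and C:
Path 1: R ← Q → C
  Q is a fork here and Q is conditioned on, so the path is blocked at Q.
Path 2: R → Y ← J ← Q → C
  Q is a fork here and Q is conditioned on, so the path is blocked at Q.
Path 3: R → Y → B ← Q → C
  Y is a chain here and Y is conditioned on, so the path is blocked at Y.
Path 4: R → G → C
  G is a chain here and G is conditioned on, so the path is blocked at G.
All paths are blocked; R ⊥ C | {G, Q, V, Y} holds.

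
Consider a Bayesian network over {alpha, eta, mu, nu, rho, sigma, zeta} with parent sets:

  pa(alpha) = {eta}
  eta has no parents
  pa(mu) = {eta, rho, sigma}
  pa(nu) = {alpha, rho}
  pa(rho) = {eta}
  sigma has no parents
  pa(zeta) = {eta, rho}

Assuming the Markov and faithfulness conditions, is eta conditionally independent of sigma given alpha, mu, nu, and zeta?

No

There are 4 undirected paths between eta and sigma; checking each against the conditioning set {alpha, mu, nu, zeta}:
  1. eta → zeta ← rho → mu ← sigma — zeta:collider[open]; rho:fork[open]; mu:collider[open] ⇒ active
  2. eta → rho → mu ← sigma — rho:chain[open]; mu:collider[open] ⇒ active
  3. eta → mu ← sigma — mu:collider[open] ⇒ active
  4. eta → alpha → nu ← rho → mu ← sigma — alpha:chain[blocks]; nu:collider[open]; rho:fork[open]; mu:collider[open] ⇒ blocked
Since the path eta → zeta ← rho → mu ← sigma is active, eta and sigma are not d-separated given {alpha, mu, nu, zeta}.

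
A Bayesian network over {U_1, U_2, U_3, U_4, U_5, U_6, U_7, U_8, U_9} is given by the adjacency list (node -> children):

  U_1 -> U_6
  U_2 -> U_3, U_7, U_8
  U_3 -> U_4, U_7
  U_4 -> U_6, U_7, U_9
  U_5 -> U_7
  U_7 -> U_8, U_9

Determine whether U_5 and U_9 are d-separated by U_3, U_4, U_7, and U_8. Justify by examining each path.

Yes

5 paths connect U_5 and U_9; each must be blocked for d-separation to hold:
  1. U_5 → U_7 → U_8 ← U_2 → U_3 → U_4 → U_9 — U_7:chain[blocks]; U_8:collider[open]; U_2:fork[open]; U_3:chain[blocks]; U_4:chain[blocks] ⇒ blocked
  2. U_5 → U_7 ← U_4 → U_9 — U_7:collider[open]; U_4:fork[blocks] ⇒ blocked
  3. U_5 → U_7 ← U_3 → U_4 → U_9 — U_7:collider[open]; U_3:fork[blocks]; U_4:chain[blocks] ⇒ blocked
  4. U_5 → U_7 → U_9 — U_7:chain[blocks] ⇒ blocked
  5. U_5 → U_7 ← U_2 → U_3 → U_4 → U_9 — U_7:collider[open]; U_2:fork[open]; U_3:chain[blocks]; U_4:chain[blocks] ⇒ blocked
Since every path is blocked, d-separation holds.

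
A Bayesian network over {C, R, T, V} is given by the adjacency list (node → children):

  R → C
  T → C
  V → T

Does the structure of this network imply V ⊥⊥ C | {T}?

Only one path connects V and C:
  1. V → T → C — T:chain[blocks] ⇒ blocked
Every path is blocked, so V and C are d-separated given {T}.

Yes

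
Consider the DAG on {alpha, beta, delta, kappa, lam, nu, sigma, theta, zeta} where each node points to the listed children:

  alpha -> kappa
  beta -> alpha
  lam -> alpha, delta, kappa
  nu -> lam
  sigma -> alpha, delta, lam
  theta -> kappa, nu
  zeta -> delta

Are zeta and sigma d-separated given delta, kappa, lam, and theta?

No

5 paths connect zeta and sigma; each must be blocked for d-separation to hold:
Path 1: zeta → delta ← lam → kappa ← alpha ← sigma
  lam is a fork here and lam is conditioned on, so the path is blocked at lam.
Path 2: zeta → delta ← lam ← sigma
  lam is a chain here and lam is conditioned on, so the path is blocked at lam.
Path 3: zeta → delta ← lam ← nu ← theta → kappa ← alpha ← sigma
  lam is a chain here and lam is conditioned on, so the path is blocked at lam.
Path 4: zeta → delta ← lam → alpha ← sigma
  lam is a fork here and lam is conditioned on, so the path is blocked at lam.
Path 5: zeta → delta ← sigma
  delta is a collider and delta is conditioned on, which opens it — no node blocks this path, so it is active.
Because an active path exists, zeta and sigma are not d-separated.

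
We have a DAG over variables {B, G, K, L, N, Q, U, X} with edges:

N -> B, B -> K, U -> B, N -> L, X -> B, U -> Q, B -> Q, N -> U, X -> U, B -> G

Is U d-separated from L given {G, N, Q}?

We examine all 4 paths between U and L:
Path 1: U ← X → B ← N → L
  N is a fork here and N is conditioned on, so the path is blocked at N.
Path 2: U → Q ← B ← N → L
  N is a fork here and N is conditioned on, so the path is blocked at N.
Path 3: U ← N → L
  N is a fork here and N is conditioned on, so the path is blocked at N.
Path 4: U → B ← N → L
  N is a fork here and N is conditioned on, so the path is blocked at N.
Every path is blocked, so U and L are d-separated given {G, N, Q}.

Yes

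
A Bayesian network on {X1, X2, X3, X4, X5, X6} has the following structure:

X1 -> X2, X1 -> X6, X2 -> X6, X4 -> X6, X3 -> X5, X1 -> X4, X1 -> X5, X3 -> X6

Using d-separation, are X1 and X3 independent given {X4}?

Yes

Enumerating the 4 paths from X1 to X3 and testing each for blocking by {X4}:
Path 1: X1 → X2 → X6 ← X3
  X6 is a collider here and neither X6 nor any of its descendants is conditioned on, so the collider stays closed — the path is blocked at X6.
Path 2: X1 → X5 ← X3
  X5 is a collider here and neither X5 nor any of its descendants is conditioned on, so the collider stays closed — the path is blocked at X5.
Path 3: X1 → X6 ← X3
  X6 is a collider here and neither X6 nor any of its descendants is conditioned on, so the collider stays closed — the path is blocked at X6.
Path 4: X1 → X4 → X6 ← X3
  X4 is a chain here and X4 is conditioned on, so the path is blocked at X4.
Every path is blocked, so X1 and X3 are d-separated given {X4}.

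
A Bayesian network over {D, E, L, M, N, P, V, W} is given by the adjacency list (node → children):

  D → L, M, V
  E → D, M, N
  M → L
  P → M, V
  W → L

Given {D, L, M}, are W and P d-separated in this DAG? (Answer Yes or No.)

Enumerating the 6 paths from W to P and testing each for blocking by {D, L, M}:
Path 1: W → L ← M ← D → V ← P
  M is a chain here and M is conditioned on, so the path is blocked at M.
Path 2: W → L ← M ← E → D → V ← P
  M is a chain here and M is conditioned on, so the path is blocked at M.
Path 3: W → L ← M ← P
  M is a chain here and M is conditioned on, so the path is blocked at M.
Path 4: W → L ← D → V ← P
  D is a fork here and D is conditioned on, so the path is blocked at D.
Path 5: W → L ← D → M ← P
  D is a fork here and D is conditioned on, so the path is blocked at D.
Path 6: W → L ← D ← E → M ← P
  D is a chain here and D is conditioned on, so the path is blocked at D.
Every path is blocked, so W and P are d-separated given {D, L, M}.

Yes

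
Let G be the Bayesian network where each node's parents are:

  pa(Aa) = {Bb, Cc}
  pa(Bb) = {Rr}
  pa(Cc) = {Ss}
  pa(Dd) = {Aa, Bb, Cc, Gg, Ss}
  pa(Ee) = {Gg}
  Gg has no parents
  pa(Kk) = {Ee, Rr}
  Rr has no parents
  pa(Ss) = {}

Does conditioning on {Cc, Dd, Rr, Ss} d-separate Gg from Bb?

No

5 paths connect Gg and Bb; each must be blocked for d-separation to hold:
  1. Gg → Dd ← Cc → Aa ← Bb — Dd:collider[open]; Cc:fork[blocks]; Aa:collider[open] ⇒ blocked
  2. Gg → Dd ← Ss → Cc → Aa ← Bb — Dd:collider[open]; Ss:fork[blocks]; Cc:chain[blocks]; Aa:collider[open] ⇒ blocked
  3. Gg → Dd ← Aa ← Bb — Dd:collider[open]; Aa:chain[open] ⇒ active
  4. Gg → Dd ← Bb — Dd:collider[open] ⇒ active
  5. Gg → Ee → Kk ← Rr → Bb — Ee:chain[open]; Kk:collider[blocks]; Rr:fork[blocks] ⇒ blocked
At least one path is unblocked, so d-separation fails.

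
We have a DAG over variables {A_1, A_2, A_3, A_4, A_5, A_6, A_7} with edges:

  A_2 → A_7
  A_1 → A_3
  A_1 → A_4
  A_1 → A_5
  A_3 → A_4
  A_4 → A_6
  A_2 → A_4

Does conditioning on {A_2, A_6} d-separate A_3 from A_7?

There are 2 undirected paths between A_3 and A_7; checking each against the conditioning set {A_2, A_6}:
Path 1: A_3 ← A_1 → A_4 ← A_2 → A_7
  A_2 is a fork here and A_2 is conditioned on, so the path is blocked at A_2.
Path 2: A_3 → A_4 ← A_2 → A_7
  A_2 is a fork here and A_2 is conditioned on, so the path is blocked at A_2.
All paths are blocked; A_3 ⊥ A_7 | {A_2, A_6} holds.

Yes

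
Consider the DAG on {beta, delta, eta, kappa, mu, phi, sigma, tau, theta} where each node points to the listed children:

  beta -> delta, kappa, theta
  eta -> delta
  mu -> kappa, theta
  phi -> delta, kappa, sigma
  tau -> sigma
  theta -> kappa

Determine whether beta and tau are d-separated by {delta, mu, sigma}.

Enumerating the 4 paths from beta to tau and testing each for blocking by {delta, mu, sigma}:
Path 1: beta → kappa ← phi → sigma ← tau
  kappa is a collider here and neither kappa nor any of its descendants is conditioned on, so the collider stays closed — the path is blocked at kappa.
Path 2: beta → delta ← phi → sigma ← tau
  delta is a collider and delta is conditioned on, which opens it; phi is a fork and phi is not conditioned on; sigma is a collider and sigma is conditioned on, which opens it — no node blocks this path, so it is active.
Path 3: beta → theta → kappa ← phi → sigma ← tau
  kappa is a collider here and neither kappa nor any of its descendants is conditioned on, so the collider stays closed — the path is blocked at kappa.
Path 4: beta → theta ← mu → kappa ← phi → sigma ← tau
  theta is a collider here and neither theta nor any of its descendants is conditioned on, so the collider stays closed — the path is blocked at theta.
Since the path beta → delta ← phi → sigma ← tau is active, beta and tau are not d-separated given {delta, mu, sigma}.

No — beta and tau are not d-separated given {delta, mu, sigma}.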